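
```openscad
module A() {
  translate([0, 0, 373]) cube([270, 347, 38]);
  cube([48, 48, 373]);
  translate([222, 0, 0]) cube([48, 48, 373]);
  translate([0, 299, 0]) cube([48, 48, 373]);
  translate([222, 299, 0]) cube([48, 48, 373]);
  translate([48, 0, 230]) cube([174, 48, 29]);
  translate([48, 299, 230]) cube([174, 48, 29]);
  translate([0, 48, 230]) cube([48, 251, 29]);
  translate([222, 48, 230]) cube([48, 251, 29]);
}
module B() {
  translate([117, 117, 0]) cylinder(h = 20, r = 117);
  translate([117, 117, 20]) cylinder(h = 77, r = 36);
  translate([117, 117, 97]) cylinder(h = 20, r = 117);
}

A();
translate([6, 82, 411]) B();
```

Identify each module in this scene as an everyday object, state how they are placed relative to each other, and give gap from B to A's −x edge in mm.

A is a stool. B is a spool. The spool is on top of the stool. The gap from the spool to the stool's −x edge is 6 mm.

The spool's min-x is at 6; the stool's min-x is 0; gap = 6 mm.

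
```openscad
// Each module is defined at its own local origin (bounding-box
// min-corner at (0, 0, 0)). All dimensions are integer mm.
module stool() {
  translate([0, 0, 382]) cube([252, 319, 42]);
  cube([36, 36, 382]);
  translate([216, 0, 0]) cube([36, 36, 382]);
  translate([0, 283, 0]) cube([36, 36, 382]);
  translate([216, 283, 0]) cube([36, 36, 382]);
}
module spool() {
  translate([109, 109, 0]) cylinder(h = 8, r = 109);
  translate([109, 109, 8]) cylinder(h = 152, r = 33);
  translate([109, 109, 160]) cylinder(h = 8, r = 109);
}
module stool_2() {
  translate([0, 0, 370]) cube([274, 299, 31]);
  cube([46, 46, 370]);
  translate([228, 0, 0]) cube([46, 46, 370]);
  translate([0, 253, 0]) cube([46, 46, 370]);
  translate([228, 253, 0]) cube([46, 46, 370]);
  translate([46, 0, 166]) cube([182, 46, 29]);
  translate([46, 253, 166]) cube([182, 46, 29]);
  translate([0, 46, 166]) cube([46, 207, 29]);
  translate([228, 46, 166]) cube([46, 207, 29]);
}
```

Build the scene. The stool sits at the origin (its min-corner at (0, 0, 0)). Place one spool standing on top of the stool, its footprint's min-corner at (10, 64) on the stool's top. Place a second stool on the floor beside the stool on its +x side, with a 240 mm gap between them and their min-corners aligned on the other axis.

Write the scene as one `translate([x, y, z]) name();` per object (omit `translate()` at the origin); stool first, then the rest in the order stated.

stool();
translate([10, 64, 424]) spool();
translate([492, 0, 0]) stool_2();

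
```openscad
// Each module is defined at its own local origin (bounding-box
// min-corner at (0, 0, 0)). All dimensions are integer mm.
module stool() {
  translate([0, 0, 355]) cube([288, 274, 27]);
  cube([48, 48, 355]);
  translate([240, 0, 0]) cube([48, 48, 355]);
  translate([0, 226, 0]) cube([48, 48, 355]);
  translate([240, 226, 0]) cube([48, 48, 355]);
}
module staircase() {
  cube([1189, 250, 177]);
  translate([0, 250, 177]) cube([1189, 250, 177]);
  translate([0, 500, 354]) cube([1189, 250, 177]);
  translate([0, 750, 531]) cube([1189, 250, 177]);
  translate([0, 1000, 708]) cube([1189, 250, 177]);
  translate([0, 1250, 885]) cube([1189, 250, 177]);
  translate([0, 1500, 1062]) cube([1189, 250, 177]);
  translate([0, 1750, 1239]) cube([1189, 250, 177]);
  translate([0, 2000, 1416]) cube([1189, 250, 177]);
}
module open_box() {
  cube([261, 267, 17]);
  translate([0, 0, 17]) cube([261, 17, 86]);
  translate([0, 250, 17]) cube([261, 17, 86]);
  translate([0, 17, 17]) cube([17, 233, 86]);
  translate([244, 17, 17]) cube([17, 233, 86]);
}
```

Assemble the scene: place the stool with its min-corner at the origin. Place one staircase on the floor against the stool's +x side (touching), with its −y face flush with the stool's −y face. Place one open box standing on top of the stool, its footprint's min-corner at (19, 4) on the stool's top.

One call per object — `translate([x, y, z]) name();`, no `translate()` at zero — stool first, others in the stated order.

stool();
translate([288, 0, 0]) staircase();
translate([19, 4, 382]) open_box();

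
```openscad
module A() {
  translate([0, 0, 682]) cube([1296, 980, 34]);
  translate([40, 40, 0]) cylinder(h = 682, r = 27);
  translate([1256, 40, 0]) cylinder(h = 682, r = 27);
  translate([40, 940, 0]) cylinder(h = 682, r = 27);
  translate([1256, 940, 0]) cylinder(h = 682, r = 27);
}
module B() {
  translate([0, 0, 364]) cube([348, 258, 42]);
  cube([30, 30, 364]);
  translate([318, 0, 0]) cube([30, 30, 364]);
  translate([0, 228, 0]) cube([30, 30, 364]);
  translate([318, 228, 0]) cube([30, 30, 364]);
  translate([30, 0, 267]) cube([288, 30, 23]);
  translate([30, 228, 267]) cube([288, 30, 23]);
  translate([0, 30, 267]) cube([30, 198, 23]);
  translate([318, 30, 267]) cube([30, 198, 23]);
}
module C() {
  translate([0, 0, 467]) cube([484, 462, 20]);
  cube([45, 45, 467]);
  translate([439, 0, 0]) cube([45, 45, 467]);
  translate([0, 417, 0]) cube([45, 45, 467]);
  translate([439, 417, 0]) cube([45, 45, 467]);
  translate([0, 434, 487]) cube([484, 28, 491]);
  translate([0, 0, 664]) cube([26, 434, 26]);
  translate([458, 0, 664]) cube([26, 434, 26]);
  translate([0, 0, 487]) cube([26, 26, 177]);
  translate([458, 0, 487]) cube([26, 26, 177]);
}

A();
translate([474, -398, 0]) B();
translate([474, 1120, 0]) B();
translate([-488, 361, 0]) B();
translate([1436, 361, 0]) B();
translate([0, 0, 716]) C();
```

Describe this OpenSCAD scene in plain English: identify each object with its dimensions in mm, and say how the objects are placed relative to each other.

A is a rectangular dining table. The top is 1296×980×34 mm with its upper surface at z = 716 mm. It stands on four round legs of 54 mm diameter, each leg's bounding box inset 13 mm from the nearest pair of top edges, running from the floor to the underside of the top.

B is a four-legged stool. The seat is a 348×258×42 mm slab whose top surface is at z = 406 mm; four square legs, each 30×30 mm in cross-section, run from the floor (z = 0) to the underside of the seat, each flush with a corner of the seat. Four stretchers, 30 mm wide and 23 mm tall, connect adjacent legs with their undersides at z = 267 mm, each running between the inner faces of the legs it joins and aligned with the legs' outer faces on the other axis.

C is a chair. The seat is a 484×462×20 mm slab with its top at z = 487 mm, on four 45×45 mm corner legs (flush with the seat edges, standing on z = 0). A flat backrest 28 mm thick, 491 mm tall, spans the full seat width and rises from the seat top along its +y edge, rear face flush with the rear of the seat. Two armrests of 26×26 mm section run along each side from the seat's front edge to the front of the backrest, top faces 203 mm above the seat top and outer faces flush with the seat's x-edges; a 26×26 mm post under the front of each armrest stands on the seat at the front corner.

Four stools sit around the table at the −y, +y, −x, +x sides. The chair is on top of the table.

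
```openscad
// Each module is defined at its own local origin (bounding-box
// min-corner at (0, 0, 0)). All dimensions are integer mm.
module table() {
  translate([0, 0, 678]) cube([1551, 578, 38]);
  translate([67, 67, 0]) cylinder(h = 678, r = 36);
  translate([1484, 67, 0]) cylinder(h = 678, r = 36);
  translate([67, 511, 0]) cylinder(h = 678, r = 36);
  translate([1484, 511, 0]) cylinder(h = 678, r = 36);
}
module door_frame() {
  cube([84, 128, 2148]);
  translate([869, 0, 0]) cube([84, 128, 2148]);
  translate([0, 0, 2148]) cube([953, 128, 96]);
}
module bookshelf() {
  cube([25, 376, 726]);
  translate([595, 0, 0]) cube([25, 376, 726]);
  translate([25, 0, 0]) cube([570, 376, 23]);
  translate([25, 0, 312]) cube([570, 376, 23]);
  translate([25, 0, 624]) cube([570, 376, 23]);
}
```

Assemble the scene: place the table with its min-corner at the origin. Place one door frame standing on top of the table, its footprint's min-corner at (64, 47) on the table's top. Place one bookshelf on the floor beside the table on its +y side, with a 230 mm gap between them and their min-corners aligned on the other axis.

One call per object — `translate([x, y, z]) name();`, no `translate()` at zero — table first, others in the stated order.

table();
translate([64, 47, 716]) door_frame();
translate([0, 808, 0]) bookshelf();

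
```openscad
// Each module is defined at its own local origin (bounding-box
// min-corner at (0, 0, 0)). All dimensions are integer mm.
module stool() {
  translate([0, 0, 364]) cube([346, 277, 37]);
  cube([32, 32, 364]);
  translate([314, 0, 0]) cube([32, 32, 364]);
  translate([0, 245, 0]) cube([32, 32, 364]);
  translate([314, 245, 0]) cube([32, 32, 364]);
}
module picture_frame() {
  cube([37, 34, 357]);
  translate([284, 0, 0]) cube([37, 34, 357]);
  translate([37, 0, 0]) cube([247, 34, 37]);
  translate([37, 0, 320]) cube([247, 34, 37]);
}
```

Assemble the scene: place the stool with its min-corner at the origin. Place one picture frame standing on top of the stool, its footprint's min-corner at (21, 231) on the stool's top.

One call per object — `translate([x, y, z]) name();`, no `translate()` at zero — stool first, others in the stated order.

stool();
translate([21, 231, 401]) picture_frame();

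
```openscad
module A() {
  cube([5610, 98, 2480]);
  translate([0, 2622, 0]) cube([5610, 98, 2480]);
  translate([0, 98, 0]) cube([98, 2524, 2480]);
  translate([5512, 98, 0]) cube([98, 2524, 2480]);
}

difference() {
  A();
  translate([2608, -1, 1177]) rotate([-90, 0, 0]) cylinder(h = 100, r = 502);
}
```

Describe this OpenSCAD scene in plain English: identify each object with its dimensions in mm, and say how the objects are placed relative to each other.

A is the wall frame of a small rectangular building: four walls, each 2480 mm tall and 98 mm thick, enclosing a footprint 5610 mm (x) by 2720 mm (y) outside-to-outside, with no floor or roof. The front and back walls (the −y and +y sides) span the full width; the two side walls fit between them.

The house frame has a circular hole of radius 502 mm through its front wall, centred at (x = 2608, z = 1177).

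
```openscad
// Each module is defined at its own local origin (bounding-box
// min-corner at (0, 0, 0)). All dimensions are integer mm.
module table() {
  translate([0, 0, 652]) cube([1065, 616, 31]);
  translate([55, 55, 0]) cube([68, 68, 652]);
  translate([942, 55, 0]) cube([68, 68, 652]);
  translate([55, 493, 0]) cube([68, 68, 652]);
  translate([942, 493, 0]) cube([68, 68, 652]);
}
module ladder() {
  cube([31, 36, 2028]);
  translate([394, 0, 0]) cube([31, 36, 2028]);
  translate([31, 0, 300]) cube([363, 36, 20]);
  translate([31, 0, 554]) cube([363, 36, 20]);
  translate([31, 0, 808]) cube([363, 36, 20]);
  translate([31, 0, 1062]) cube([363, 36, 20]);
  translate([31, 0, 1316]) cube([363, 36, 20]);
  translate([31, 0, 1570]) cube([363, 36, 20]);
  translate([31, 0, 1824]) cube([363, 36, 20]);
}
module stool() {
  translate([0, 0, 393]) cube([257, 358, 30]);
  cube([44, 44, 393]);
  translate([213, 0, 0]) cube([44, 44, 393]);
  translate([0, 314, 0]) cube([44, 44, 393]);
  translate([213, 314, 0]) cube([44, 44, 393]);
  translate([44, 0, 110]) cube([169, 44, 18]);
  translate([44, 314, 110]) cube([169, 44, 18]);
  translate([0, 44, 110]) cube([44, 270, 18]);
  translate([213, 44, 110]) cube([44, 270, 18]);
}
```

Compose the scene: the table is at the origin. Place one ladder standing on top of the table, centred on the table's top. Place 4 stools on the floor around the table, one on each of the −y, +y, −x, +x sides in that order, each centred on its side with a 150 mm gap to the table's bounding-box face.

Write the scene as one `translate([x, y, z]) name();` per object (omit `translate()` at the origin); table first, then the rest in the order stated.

table();
translate([320, 290, 683]) ladder();
translate([404, -508, 0]) stool();
translate([404, 766, 0]) stool();
translate([-407, 129, 0]) stool();
translate([1215, 129, 0]) stool();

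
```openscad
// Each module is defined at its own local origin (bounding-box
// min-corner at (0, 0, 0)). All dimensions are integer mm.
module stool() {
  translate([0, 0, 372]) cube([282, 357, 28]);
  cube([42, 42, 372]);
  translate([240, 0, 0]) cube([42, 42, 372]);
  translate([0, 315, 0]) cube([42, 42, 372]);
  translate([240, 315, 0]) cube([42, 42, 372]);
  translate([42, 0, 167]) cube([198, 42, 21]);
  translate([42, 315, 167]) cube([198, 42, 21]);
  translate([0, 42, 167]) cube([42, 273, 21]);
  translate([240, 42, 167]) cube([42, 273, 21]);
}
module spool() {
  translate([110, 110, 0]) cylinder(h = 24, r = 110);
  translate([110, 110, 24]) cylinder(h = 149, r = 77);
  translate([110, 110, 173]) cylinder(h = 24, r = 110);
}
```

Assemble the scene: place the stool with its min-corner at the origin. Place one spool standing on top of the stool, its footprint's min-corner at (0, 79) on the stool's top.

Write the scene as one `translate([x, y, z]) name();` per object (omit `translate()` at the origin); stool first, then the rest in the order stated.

stool();
translate([0, 79, 400]) spool();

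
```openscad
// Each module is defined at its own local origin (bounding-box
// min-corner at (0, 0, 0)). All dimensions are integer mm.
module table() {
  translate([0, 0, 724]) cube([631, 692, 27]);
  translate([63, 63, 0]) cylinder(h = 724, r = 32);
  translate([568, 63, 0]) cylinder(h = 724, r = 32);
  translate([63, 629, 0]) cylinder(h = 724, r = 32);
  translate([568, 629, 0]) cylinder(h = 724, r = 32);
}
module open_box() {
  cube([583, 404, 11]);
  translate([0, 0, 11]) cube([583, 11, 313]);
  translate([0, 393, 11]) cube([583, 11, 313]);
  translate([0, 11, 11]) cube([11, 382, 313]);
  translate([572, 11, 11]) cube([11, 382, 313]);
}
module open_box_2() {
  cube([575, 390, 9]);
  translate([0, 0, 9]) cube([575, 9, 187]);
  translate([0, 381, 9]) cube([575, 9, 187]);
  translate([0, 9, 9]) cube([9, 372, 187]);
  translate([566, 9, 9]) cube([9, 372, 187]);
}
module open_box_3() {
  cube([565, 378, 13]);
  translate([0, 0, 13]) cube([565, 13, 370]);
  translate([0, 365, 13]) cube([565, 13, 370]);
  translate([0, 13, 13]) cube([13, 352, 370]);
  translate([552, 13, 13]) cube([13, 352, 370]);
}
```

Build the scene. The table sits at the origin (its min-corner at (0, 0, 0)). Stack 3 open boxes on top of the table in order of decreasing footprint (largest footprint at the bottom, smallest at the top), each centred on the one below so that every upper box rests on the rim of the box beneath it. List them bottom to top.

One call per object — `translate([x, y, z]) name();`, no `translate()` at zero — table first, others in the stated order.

table();
translate([24, 144, 751]) open_box();
translate([28, 151, 1075]) open_box_2();
translate([33, 157, 1271]) open_box_3();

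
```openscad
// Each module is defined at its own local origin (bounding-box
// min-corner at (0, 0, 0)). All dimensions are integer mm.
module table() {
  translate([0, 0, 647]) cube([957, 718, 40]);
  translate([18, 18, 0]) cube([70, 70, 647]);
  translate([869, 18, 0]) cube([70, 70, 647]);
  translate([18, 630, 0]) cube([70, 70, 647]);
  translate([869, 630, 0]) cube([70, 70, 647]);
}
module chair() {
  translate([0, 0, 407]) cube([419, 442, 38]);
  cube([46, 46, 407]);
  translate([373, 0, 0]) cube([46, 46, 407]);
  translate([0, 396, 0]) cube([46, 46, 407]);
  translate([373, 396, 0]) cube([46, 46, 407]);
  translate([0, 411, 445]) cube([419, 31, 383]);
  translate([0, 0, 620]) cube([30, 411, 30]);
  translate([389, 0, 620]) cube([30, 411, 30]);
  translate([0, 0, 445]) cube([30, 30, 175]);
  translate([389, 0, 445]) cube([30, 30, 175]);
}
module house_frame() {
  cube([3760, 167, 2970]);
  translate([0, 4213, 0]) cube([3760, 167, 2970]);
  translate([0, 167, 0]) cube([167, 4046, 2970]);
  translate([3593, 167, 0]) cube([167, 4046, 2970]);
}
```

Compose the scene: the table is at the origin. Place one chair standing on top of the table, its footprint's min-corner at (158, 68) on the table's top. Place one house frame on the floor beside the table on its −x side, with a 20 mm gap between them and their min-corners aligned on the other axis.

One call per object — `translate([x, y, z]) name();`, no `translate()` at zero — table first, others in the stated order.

table();
translate([158, 68, 687]) chair();
translate([-3780, 0, 0]) house_frame();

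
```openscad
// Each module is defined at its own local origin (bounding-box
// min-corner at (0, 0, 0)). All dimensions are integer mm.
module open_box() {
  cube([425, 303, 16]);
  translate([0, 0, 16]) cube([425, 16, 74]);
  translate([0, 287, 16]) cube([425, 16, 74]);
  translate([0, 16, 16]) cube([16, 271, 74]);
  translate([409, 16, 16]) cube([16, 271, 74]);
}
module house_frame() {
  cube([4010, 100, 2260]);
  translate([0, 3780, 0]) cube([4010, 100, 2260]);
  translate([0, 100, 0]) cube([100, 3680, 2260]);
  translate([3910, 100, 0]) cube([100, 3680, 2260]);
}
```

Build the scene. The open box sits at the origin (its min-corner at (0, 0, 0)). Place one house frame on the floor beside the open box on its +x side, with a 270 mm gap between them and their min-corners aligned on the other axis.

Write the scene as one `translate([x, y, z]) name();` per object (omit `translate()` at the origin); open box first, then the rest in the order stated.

open_box();
translate([695, 0, 0]) house_frame();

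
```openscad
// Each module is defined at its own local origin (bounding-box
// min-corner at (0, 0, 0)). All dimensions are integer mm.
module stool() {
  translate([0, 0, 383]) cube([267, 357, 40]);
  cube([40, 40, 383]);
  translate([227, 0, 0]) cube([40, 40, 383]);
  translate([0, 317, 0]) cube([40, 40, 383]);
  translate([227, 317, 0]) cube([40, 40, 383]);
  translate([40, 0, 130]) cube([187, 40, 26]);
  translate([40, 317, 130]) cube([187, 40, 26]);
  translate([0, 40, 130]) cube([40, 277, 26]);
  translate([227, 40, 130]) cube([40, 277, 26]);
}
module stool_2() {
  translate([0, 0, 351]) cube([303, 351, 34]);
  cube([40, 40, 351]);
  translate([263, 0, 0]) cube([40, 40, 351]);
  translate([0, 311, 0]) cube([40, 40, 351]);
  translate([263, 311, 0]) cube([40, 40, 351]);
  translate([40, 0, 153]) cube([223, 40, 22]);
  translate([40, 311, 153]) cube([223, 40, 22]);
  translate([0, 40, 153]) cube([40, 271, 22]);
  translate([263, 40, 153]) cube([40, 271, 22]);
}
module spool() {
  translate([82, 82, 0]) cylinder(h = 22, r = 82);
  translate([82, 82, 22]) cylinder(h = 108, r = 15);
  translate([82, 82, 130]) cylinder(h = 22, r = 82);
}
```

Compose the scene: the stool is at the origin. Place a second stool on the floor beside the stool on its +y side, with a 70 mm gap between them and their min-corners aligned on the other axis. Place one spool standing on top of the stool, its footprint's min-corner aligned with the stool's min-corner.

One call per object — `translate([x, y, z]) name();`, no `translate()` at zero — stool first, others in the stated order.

stool();
translate([0, 427, 0]) stool_2();
translate([0, 0, 423]) spool();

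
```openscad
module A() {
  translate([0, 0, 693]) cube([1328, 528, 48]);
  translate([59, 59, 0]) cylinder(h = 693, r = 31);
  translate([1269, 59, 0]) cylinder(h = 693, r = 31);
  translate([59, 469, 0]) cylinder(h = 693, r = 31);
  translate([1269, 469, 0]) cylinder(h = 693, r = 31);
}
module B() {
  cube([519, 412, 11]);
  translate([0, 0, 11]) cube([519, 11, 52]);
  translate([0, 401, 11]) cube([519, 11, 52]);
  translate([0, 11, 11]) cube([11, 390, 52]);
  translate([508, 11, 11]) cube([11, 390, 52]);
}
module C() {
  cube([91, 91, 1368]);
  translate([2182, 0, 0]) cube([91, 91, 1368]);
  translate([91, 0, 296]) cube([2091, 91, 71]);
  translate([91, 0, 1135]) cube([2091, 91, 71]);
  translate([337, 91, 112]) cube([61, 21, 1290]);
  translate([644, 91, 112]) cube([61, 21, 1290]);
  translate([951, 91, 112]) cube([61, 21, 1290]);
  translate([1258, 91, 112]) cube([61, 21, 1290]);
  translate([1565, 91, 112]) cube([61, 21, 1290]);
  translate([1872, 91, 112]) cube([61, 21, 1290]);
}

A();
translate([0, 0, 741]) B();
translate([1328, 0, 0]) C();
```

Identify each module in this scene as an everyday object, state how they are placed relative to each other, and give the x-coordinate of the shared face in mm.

A is a table. B is an open box. C is a fence section. The open box is on top of the table. The fence section is against the table's +x side, with their −y faces flush. The x-coordinate of the shared face is 1328 mm.

The table's +x face and the fence section's −x face are both at x = 1328 mm.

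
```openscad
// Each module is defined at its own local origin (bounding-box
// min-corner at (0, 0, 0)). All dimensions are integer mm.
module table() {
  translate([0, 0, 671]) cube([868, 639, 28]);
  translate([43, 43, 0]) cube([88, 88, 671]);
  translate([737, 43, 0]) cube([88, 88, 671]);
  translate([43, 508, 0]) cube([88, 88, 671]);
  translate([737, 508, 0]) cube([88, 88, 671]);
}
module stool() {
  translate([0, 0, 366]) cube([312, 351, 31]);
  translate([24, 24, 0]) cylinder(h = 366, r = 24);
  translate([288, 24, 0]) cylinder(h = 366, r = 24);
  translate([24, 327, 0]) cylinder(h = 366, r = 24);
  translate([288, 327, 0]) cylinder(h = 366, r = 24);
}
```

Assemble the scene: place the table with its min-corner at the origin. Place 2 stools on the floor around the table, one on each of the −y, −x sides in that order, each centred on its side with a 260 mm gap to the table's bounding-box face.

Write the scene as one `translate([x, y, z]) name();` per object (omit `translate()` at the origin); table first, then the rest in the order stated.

table();
translate([278, -611, 0]) stool();
translate([-572, 144, 0]) stool();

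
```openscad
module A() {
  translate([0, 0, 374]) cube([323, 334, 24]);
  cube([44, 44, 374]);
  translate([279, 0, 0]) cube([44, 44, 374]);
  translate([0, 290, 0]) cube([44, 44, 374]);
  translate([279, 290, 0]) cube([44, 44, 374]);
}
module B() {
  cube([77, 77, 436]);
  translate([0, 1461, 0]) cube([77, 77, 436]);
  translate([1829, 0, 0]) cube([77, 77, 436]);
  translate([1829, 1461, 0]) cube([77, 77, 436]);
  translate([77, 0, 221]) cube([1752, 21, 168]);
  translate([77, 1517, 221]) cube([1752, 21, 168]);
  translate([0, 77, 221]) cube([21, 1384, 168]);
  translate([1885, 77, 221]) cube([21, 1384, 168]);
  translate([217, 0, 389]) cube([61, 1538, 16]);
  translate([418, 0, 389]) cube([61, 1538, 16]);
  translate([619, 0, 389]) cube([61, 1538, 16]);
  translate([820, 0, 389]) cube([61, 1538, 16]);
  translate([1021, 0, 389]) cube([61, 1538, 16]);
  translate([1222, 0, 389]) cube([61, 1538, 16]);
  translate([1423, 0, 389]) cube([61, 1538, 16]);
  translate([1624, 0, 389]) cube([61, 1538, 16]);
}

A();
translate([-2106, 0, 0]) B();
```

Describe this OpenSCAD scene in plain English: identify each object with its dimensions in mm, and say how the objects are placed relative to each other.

A is a simple wooden stool: a rectangular seat 323 mm (x) by 334 mm (y), 24 mm thick, top face at z = 398 mm, on four square legs, each 44×44 mm in cross-section. The legs rest on z = 0, each flush with a corner of the seat.

B is a bed frame 1906 mm long (x) by 1538 mm wide (y). Four 77×77 mm corner posts, 436 mm tall, at the corners of the footprint. Four rails of 21 mm thickness and 168 mm height run between adjacent posts with their undersides at z = 221 mm, their outer faces flush with the outside of the frame (the two x-running rails run between the posts' inner faces; the two y-running rails run between the posts' inner faces). 8 slats, each 61 mm wide (x) and 16 mm thick, lie across the top of the two x-running rails, running the full 1538 mm width of the frame in y; the slats are evenly spaced along x between the inner faces of the end posts with equal gaps (rounded down to the nearest mm) at the −x end and between each pair — any rounding remainder accumulates at the +x end.

The bed frame is on the floor beside the stool on its −x side.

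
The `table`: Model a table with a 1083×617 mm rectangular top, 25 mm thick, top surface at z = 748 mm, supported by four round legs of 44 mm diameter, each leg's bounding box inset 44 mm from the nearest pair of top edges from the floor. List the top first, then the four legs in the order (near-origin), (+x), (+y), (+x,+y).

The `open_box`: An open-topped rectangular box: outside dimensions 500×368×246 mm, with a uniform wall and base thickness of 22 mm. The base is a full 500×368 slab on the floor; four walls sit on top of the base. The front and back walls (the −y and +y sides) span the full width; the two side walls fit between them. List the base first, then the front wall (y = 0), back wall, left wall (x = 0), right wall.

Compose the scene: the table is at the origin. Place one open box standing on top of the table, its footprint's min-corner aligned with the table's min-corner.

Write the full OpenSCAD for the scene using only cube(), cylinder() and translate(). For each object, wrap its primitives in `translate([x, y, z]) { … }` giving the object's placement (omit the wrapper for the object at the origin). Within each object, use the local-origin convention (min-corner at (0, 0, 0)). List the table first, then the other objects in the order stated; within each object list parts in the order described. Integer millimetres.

translate([0, 0, 723]) cube([1083, 617, 25]);
translate([66, 66, 0]) cylinder(h = 723, r = 22);
translate([1017, 66, 0]) cylinder(h = 723, r = 22);
translate([66, 551, 0]) cylinder(h = 723, r = 22);
translate([1017, 551, 0]) cylinder(h = 723, r = 22);
translate([0, 0, 748]) {
  cube([500, 368, 22]);
  translate([0, 0, 22]) cube([500, 22, 224]);
  translate([0, 346, 22]) cube([500, 22, 224]);
  translate([0, 22, 22]) cube([22, 324, 224]);
  translate([478, 22, 22]) cube([22, 324, 224]);
}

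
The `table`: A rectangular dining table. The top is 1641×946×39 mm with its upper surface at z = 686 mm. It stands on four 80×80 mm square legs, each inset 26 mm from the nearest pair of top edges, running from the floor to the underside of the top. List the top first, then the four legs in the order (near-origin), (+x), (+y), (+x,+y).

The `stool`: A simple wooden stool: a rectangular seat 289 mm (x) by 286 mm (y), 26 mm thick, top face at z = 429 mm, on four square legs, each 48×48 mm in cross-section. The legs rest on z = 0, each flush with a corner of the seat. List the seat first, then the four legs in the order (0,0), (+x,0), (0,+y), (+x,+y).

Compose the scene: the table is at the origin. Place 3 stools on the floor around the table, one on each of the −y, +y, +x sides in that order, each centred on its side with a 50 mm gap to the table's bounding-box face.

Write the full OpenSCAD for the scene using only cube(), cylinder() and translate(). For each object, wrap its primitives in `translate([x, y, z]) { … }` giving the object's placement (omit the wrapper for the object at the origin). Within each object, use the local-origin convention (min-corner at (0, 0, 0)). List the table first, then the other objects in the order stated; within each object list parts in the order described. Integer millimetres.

translate([0, 0, 647]) cube([1641, 946, 39]);
translate([26, 26, 0]) cube([80, 80, 647]);
translate([1535, 26, 0]) cube([80, 80, 647]);
translate([26, 840, 0]) cube([80, 80, 647]);
translate([1535, 840, 0]) cube([80, 80, 647]);
translate([676, -336, 0]) {
  translate([0, 0, 403]) cube([289, 286, 26]);
  cube([48, 48, 403]);
  translate([241, 0, 0]) cube([48, 48, 403]);
  translate([0, 238, 0]) cube([48, 48, 403]);
  translate([241, 238, 0]) cube([48, 48, 403]);
}
translate([676, 996, 0]) {
  translate([0, 0, 403]) cube([289, 286, 26]);
  cube([48, 48, 403]);
  translate([241, 0, 0]) cube([48, 48, 403]);
  translate([0, 238, 0]) cube([48, 48, 403]);
  translate([241, 238, 0]) cube([48, 48, 403]);
}
translate([1691, 330, 0]) {
  translate([0, 0, 403]) cube([289, 286, 26]);
  cube([48, 48, 403]);
  translate([241, 0, 0]) cube([48, 48, 403]);
  translate([0, 238, 0]) cube([48, 48, 403]);
  translate([241, 238, 0]) cube([48, 48, 403]);
}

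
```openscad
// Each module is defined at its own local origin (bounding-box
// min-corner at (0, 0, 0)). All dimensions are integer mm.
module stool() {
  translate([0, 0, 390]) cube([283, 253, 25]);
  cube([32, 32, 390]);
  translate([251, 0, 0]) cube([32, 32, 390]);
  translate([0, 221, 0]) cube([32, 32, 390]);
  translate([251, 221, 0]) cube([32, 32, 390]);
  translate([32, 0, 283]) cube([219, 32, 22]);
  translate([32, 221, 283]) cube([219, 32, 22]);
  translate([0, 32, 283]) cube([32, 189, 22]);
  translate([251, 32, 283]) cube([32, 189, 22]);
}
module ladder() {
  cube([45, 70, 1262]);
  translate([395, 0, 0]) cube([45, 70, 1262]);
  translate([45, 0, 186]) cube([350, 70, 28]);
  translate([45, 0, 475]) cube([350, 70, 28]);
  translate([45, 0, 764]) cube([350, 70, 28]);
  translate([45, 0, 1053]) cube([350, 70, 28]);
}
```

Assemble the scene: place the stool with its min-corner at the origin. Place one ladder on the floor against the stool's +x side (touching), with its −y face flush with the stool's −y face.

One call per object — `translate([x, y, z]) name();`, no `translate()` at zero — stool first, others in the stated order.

stool();
translate([283, 0, 0]) ladder();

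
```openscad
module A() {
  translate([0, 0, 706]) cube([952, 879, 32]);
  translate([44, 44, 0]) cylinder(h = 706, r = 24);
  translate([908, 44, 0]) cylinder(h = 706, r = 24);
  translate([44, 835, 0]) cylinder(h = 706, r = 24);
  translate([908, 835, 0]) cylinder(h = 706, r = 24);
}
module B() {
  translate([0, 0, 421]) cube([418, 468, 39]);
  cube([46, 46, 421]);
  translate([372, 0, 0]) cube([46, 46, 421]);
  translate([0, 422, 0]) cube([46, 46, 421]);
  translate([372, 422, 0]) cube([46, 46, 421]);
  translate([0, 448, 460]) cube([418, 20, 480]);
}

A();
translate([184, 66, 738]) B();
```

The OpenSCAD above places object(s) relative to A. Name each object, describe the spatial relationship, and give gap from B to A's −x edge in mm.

A is a table. B is a chair. The chair is on top of the table. The gap from the chair to the table's −x edge is 184 mm.

The chair's min-x is at 184; the table's min-x is 0; gap = 184 mm.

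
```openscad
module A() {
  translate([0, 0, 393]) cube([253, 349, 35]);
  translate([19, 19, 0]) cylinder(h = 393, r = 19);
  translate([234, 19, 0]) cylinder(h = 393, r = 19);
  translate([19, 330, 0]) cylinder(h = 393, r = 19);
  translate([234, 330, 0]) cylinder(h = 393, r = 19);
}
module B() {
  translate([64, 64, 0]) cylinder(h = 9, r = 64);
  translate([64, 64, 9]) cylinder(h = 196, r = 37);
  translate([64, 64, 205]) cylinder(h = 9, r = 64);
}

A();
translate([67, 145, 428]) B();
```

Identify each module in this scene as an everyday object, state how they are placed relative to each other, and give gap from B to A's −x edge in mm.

The spool's min-x is at 67; the stool's min-x is 0; gap = 67 mm.

A is a stool. B is a spool. The spool is on top of the stool. The gap from the spool to the stool's −x edge is 67 mm.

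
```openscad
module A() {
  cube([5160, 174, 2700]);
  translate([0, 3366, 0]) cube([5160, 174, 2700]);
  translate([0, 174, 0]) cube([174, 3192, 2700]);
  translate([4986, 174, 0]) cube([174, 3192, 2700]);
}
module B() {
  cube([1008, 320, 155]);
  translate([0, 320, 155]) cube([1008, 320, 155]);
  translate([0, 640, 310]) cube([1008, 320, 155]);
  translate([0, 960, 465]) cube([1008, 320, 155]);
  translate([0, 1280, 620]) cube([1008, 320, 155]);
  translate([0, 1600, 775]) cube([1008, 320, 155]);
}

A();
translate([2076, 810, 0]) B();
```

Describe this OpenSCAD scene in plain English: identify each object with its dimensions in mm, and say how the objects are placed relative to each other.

A is the wall frame of a small rectangular building: four walls, each 2700 mm tall and 174 mm thick, enclosing a footprint 5160 mm (x) by 3540 mm (y) outside-to-outside, with no floor or roof. The front and back walls (the −y and +y sides) span the full width; the two side walls fit between them.

B is a run of 6 identical solid stair steps. Each tread is 1008×320 mm and each step block is 155 mm high. Step 1 rests on the floor; step k is offset from step 1 by (k−1)×320 mm in y and (k−1)×155 mm in z.

The staircase sits inside the house frame, centred.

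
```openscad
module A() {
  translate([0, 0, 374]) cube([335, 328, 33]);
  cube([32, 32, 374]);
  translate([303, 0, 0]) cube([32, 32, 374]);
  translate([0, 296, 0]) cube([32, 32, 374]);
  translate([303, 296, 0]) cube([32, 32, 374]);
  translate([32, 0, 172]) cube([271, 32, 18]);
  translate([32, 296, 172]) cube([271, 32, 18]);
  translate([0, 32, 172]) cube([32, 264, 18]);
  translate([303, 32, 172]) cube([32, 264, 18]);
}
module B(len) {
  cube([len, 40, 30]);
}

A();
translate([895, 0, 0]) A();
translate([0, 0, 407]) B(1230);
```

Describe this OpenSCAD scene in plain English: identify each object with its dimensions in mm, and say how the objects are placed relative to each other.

A is a four-legged stool. The seat is a 335×328×33 mm slab whose top surface is at z = 407 mm; four square legs, each 32×32 mm in cross-section, run from the floor (z = 0) to the underside of the seat, each flush with a corner of the seat. Four stretchers, 32 mm wide and 18 mm tall, connect adjacent legs with their undersides at z = 172 mm, each running between the inner faces of the legs it joins and aligned with the legs' outer faces on the other axis.

B is a rectangular beam 1230 mm long (x), 40 mm deep (y), 30 mm thick (z).

The beam spans the tops of two stools placed 560 mm apart, resting at z = 407 mm.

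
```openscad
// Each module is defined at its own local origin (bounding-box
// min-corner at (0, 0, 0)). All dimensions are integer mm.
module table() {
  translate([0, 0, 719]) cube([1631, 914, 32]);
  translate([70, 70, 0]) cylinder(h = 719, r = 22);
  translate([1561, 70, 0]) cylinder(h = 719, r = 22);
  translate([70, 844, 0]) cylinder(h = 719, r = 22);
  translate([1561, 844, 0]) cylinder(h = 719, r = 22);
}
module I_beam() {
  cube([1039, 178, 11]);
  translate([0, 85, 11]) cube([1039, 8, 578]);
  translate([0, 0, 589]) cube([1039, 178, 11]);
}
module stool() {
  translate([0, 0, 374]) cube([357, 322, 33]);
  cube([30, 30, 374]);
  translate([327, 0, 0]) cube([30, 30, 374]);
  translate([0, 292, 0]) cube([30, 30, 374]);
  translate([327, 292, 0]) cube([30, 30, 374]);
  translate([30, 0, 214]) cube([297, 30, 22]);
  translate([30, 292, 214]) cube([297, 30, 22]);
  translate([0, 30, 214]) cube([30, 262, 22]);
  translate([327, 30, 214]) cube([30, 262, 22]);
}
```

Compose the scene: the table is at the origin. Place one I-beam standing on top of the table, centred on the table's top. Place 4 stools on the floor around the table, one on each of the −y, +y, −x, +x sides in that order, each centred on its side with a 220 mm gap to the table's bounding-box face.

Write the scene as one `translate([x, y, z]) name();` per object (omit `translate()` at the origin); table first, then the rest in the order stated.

table();
translate([296, 368, 751]) I_beam();
translate([637, -542, 0]) stool();
translate([637, 1134, 0]) stool();
translate([-577, 296, 0]) stool();
translate([1851, 296, 0]) stool();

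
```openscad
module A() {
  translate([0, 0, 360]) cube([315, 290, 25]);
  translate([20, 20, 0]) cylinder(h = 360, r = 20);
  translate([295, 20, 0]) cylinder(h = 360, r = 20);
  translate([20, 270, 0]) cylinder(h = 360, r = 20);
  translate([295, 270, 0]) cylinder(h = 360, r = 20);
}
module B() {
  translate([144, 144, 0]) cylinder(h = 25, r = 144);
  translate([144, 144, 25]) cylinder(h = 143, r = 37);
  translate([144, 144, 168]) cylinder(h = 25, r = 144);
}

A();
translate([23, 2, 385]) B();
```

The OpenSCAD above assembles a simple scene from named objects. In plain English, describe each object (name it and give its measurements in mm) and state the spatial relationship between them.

A is a simple wooden stool: a rectangular seat 315 mm (x) by 290 mm (y), 25 mm thick, top face at z = 385 mm, on four round legs, each 40 mm in diameter. The legs rest on z = 0, each leg's axis is inset half a diameter from the nearest pair of seat edges (so the leg's bounding box is flush with the corner).

B is a spool: two coaxial disc flanges of radius 144 mm and thickness 25 mm, joined by a core cylinder of radius 37 mm and height 143 mm. The lower flange rests on z = 0 and the three cylinders share a vertical axis.

The spool is on top of the stool.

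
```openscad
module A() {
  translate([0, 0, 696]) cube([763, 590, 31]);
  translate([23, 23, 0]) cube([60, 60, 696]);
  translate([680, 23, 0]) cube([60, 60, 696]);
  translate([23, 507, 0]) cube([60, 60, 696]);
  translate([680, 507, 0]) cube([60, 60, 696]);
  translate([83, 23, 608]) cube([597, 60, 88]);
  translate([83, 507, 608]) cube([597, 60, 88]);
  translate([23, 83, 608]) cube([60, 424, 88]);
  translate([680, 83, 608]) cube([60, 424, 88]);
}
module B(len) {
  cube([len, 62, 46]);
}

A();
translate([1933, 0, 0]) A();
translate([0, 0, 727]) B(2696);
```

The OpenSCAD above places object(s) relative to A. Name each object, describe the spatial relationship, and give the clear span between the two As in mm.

A is a table. B is a beam. A beam spans the tops of two tables. The clear span between the two tables is 1170 mm.

Second table starts at x = 1933; first ends at x = 763; clear span = 1933 − 763 = 1170 mm.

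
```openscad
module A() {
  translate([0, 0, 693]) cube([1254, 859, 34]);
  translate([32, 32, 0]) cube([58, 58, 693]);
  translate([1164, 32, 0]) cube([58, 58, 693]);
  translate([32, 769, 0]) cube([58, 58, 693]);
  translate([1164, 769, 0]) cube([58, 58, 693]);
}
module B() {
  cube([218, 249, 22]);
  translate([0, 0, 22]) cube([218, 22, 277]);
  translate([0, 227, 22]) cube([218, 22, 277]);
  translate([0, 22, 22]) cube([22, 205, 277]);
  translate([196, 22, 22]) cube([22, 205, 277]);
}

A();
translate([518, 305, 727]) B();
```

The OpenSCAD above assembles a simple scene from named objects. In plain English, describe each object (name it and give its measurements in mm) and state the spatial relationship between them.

A is a table with a 1254×859 mm rectangular top, 34 mm thick, top surface at z = 727 mm, supported by four 58×58 mm square legs, each inset 32 mm from the nearest pair of top edges, running from the floor.

B is an open storage box with external size 218×249×299 mm and wall thickness 22 mm (the base is also 22 mm thick). The base covers the whole footprint; the four walls stand on the base, with the y-facing walls full-width and the x-facing walls fitting between their inner faces.

The open box is on top of the table, centred.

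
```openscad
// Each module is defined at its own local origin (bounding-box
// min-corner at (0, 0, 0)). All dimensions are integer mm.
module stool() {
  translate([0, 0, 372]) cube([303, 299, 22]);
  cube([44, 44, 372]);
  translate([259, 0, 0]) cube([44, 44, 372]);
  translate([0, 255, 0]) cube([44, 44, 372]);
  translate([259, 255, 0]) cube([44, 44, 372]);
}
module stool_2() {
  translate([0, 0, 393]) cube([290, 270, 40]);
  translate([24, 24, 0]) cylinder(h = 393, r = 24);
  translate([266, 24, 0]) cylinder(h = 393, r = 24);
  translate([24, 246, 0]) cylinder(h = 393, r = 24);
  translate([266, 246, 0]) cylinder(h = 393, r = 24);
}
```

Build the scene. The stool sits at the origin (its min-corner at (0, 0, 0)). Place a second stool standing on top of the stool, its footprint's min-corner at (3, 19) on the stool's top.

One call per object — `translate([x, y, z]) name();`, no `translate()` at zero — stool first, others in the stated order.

stool();
translate([3, 19, 394]) stool_2();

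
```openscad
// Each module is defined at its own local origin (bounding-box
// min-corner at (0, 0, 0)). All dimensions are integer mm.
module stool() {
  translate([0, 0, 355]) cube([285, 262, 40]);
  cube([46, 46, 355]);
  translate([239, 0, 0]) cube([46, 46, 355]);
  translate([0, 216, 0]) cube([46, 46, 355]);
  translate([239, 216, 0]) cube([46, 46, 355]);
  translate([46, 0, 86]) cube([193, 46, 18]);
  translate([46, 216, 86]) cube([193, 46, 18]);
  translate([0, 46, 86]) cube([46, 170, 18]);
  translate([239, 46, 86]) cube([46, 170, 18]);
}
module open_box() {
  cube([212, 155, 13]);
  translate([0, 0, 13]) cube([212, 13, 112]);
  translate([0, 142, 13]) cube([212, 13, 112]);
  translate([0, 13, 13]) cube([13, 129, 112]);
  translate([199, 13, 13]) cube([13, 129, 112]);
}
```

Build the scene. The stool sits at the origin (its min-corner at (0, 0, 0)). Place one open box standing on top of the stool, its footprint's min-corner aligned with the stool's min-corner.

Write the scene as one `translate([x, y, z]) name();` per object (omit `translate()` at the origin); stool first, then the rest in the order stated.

stool();
translate([0, 0, 395]) open_box();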